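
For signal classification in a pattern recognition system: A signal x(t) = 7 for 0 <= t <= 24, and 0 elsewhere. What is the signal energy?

Energy = integral of |x(t)|^2 dt over the signal duration
= 7^2 * 24 = 49 * 24 = 1176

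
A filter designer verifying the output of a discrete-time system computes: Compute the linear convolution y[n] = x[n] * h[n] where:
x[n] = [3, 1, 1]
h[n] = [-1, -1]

y[n] = sum_k x[k]*h[n-k]. Output length = len(x) + len(h) - 1 = 3 + 2 - 1 = 4.
y[0] = 3*-1 = -3
y[1] = 1*-1 + 3*-1 = -4
y[2] = 1*-1 + 1*-1 = -2
y[3] = 1*-1 = -1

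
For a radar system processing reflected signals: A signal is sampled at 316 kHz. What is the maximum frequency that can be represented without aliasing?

The maximum frequency that can be represented without aliasing
is the Nyquist frequency: f_max = f_s / 2 = 316 kHz / 2 = 158 kHz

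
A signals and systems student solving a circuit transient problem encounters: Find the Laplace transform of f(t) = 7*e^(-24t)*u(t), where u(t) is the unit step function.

Standard Laplace transform pair:
e^(-at)*u(t) <-> 1/(s+a)
With a = 24: L{7*e^(-24t)*u(t)} = 7/(s+24), ROC: Re(s) > -24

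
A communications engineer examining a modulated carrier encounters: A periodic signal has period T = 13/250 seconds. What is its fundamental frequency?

The fundamental frequency is the reciprocal of the period.
f = 1/T = 1/(13/250) = 250/13 Hz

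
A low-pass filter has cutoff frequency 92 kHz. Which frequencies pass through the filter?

A low-pass filter passes all frequencies below the cutoff frequency 92 kHz and attenuates higher frequencies.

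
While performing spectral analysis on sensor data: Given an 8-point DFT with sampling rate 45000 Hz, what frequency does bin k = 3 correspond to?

The frequency of DFT bin k is: f_k = k * f_s / N
f_3 = 3 * 45000 / 8 = 16875 Hz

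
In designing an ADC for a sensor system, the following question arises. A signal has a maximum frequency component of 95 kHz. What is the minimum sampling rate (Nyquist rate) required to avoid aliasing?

By the Nyquist-Shannon sampling theorem,
the minimum sampling rate (Nyquist rate) must be at least 2 * f_max.
Nyquist rate = 2 * 95 kHz = 190 kHz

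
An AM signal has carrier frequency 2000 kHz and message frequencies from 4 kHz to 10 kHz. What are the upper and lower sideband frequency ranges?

Upper sideband (USB) = fc + [fm_low, fm_high] = 2000 + [4, 10] = [2004, 2010] kHz
Lower sideband (LSB) = fc - [fm_high, fm_low] = 2000 - [10, 4] = [1990, 1996] kHz
Total occupied spectrum: 1990 kHz to 2010 kHz (plus carrier at 2000 kHz)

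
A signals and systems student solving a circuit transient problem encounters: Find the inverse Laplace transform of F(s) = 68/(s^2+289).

Standard pair: w/(s^2+w^2) <-> sin(wt)*u(t)
Recognize w^2 = 289, so w = 17; numerator 68 = 4*17.
f(t) = 4*sin(17t)*u(t)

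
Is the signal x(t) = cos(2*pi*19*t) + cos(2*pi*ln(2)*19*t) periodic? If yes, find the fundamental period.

f1 = 19 Hz, f2 = 19*ln(2) Hz
Ratio f2/f1 = ln(2), which is irrational.
Since the frequency ratio is irrational, no common period exists.
The signal is not periodic.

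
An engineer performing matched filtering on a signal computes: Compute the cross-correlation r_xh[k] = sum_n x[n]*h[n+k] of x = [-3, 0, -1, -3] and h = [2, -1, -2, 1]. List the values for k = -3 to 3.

Both sequences indexed from 0 and zero outside their support.
Lags with overlap: k = -3 to 3.
  r_xh[-3] = x[3]*h[0] = -6
  r_xh[-2] = x[2]*h[0] + x[3]*h[1] = 1
  r_xh[-1] = x[1]*h[0] + x[2]*h[1] + x[3]*h[2] = 7
  r_xh[0] = x[0]*h[0] + x[1]*h[1] + x[2]*h[2] + x[3]*h[3] = -7
  r_xh[1] = x[0]*h[1] + x[1]*h[2] + x[2]*h[3] = 2
  r_xh[2] = x[0]*h[2] + x[1]*h[3] = 6
  r_xh[3] = x[0]*h[3] = -3
r_xh = [-6, 1, 7, -7, 2, 6, -3] (for k = -3, ..., 3)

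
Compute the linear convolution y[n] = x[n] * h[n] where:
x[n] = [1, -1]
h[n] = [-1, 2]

y[n] = sum_k x[k]*h[n-k]. Output length = len(x) + len(h) - 1 = 2 + 2 - 1 = 3.
y[0] = 1*-1 = -1
y[1] = -1*-1 + 1*2 = 3
y[2] = -1*2 = -2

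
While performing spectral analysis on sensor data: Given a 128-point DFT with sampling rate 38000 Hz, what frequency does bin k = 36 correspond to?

The frequency of DFT bin k is: f_k = k * f_s / N
f_36 = 36 * 38000 / 128 = 21375/2 Hz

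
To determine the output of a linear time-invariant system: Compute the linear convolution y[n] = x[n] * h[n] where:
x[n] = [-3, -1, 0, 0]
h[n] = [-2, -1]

y[n] = sum_k x[k]*h[n-k]. Output length = len(x) + len(h) - 1 = 4 + 2 - 1 = 5.
y[0] = -3*-2 = 6
y[1] = -1*-2 + -3*-1 = 5
y[2] = 0*-2 + -1*-1 = 1
y[3] = 0*-2 + 0*-1 = 0
y[4] = 0*-1 = 0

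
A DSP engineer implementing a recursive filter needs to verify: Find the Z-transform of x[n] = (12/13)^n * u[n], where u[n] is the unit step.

The Z-transform of a^n * u[n] is z/(z-a) for |z| > |a|.
Here a = 12/13, so X(z) = z/(z - (12/13)) = 13z/(13z - 12)
ROC: |z| > 12/13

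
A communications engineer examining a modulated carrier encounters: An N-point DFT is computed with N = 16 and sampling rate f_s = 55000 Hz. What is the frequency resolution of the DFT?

DFT frequency resolution = f_s / N
= 55000 / 16 = 6875/2 Hz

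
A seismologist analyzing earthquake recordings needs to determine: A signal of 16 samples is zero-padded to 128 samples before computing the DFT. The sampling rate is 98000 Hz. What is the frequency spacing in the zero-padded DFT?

Original DFT: N = 16, resolution = f_s/N = 98000/16 = 6125 Hz
Zero-padded DFT: N = 128, resolution = f_s/N = 98000/128 = 6125/8 Hz
Zero-padding interpolates the spectrum (finer frequency grid)
but does NOT improve the true spectral resolution (ability to resolve close frequencies).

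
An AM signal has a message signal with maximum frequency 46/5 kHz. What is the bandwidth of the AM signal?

In AM (double-sideband), the bandwidth is twice the message frequency.
BW = 2 * f_m = 2 * 46/5 kHz = 92/5 kHz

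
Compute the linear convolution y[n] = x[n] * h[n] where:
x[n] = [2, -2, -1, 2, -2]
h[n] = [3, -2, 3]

y[n] = sum_k x[k]*h[n-k]. Output length = len(x) + len(h) - 1 = 5 + 3 - 1 = 7.
y[0] = 2*3 = 6
y[1] = -2*3 + 2*-2 = -10
y[2] = -1*3 + -2*-2 + 2*3 = 7
y[3] = 2*3 + -1*-2 + -2*3 = 2
y[4] = -2*3 + 2*-2 + -1*3 = -13
y[5] = -2*-2 + 2*3 = 10
y[6] = -2*3 = -6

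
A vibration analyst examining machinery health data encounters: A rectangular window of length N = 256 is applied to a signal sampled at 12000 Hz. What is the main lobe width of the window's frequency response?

For a rectangular window of length N,
the main lobe width in frequency is 2*f_s/N.
= 2*12000/256 = 375/4 Hz
This determines the minimum frequency separation for resolving two sinusoids.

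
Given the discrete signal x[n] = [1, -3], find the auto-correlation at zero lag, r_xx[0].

The auto-correlation at zero lag r_xx[0] equals the signal energy.
r_xx[0] = sum of x[n]^2 = 1^2 + (-3)^2
= 1 + 9 = 10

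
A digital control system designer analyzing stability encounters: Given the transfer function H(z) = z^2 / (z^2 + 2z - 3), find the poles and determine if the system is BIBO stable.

Poles are roots of the denominator: z^2 + 2z - 3 = 0.
Quadratic formula: z = [-(2) +/- sqrt((2)^2 - 4*(-3))] / 2
Discriminant = 4 + 12 = 16; sqrt = 4.
z = (-2 +/- 4) / 2 => z = 1 or z = -3.
|p1| = 1, |p2| = 3.
For BIBO stability, all poles must lie inside the unit circle (|p| < 1).
System is UNSTABLE since at least one |p| >= 1.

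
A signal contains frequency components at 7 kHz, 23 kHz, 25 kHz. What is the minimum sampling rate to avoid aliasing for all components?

The highest frequency component is f_max = 25 kHz.
Nyquist rate = 2 * f_max = 2 * 25 kHz = 50 kHz.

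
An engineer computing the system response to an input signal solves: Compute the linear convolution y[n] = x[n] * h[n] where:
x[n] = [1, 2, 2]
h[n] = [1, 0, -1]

y[n] = sum_k x[k]*h[n-k]. Output length = len(x) + len(h) - 1 = 3 + 3 - 1 = 5.
y[0] = 1*1 = 1
y[1] = 2*1 + 1*0 = 2
y[2] = 2*1 + 2*0 + 1*-1 = 1
y[3] = 2*0 + 2*-1 = -2
y[4] = 2*-1 = -2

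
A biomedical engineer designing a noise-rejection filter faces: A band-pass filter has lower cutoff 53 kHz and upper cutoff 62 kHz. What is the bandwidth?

Bandwidth = f_high - f_low
= 62 kHz - 53 kHz = 9 kHz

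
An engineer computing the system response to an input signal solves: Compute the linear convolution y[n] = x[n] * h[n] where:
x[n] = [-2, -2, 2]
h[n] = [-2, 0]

y[n] = sum_k x[k]*h[n-k]. Output length = len(x) + len(h) - 1 = 3 + 2 - 1 = 4.
y[0] = -2*-2 = 4
y[1] = -2*-2 + -2*0 = 4
y[2] = 2*-2 + -2*0 = -4
y[3] = 2*0 = 0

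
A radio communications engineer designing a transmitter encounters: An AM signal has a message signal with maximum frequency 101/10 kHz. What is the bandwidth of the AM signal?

In AM (double-sideband), the bandwidth is twice the message frequency.
BW = 2 * f_m = 2 * 101/10 kHz = 101/5 kHz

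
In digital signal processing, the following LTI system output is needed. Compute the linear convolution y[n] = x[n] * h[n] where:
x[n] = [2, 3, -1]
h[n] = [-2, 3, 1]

y[n] = sum_k x[k]*h[n-k]. Output length = len(x) + len(h) - 1 = 3 + 3 - 1 = 5.
y[0] = 2*-2 = -4
y[1] = 3*-2 + 2*3 = 0
y[2] = -1*-2 + 3*3 + 2*1 = 13
y[3] = -1*3 + 3*1 = 0
y[4] = -1*1 = -1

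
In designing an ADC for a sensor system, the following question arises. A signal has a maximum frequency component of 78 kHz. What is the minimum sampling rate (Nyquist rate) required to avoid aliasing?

By the Nyquist-Shannon sampling theorem,
the minimum sampling rate (Nyquist rate) must be at least 2 * f_max.
Nyquist rate = 2 * 78 kHz = 156 kHz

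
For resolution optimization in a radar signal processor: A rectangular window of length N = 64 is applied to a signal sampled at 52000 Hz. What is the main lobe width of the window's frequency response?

For a rectangular window of length N,
the main lobe width in frequency is 2*f_s/N.
= 2*52000/64 = 1625 Hz
This determines the minimum frequency separation for resolving two sinusoids.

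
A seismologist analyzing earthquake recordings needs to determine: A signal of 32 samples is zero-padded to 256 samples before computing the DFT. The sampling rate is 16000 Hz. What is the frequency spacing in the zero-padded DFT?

Original DFT: N = 32, resolution = f_s/N = 16000/32 = 500 Hz
Zero-padded DFT: N = 256, resolution = f_s/N = 16000/256 = 125/2 Hz
Zero-padding interpolates the spectrum (finer frequency grid)
but does NOT improve the true spectral resolution (ability to resolve close frequencies).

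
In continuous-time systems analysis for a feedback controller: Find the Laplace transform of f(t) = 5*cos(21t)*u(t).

Standard pair: cos(wt)*u(t) <-> s/(s^2+w^2)
With w = 21: L{5*cos(21t)*u(t)} = 5s/(s^2+441)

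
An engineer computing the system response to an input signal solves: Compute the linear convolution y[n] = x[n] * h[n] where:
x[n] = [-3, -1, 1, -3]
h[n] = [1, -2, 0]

y[n] = sum_k x[k]*h[n-k]. Output length = len(x) + len(h) - 1 = 4 + 3 - 1 = 6.
y[0] = -3*1 = -3
y[1] = -1*1 + -3*-2 = 5
y[2] = 1*1 + -1*-2 + -3*0 = 3
y[3] = -3*1 + 1*-2 + -1*0 = -5
y[4] = -3*-2 + 1*0 = 6
y[5] = -3*0 = 0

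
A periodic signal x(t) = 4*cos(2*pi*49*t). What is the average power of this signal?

Average power of A*cos(wt) is A^2/2.
P = 4^2 / 2 = 16/2 = 8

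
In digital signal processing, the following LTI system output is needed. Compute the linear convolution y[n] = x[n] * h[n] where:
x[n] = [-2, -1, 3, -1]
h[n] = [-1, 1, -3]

y[n] = sum_k x[k]*h[n-k]. Output length = len(x) + len(h) - 1 = 4 + 3 - 1 = 6.
y[0] = -2*-1 = 2
y[1] = -1*-1 + -2*1 = -1
y[2] = 3*-1 + -1*1 + -2*-3 = 2
y[3] = -1*-1 + 3*1 + -1*-3 = 7
y[4] = -1*1 + 3*-3 = -10
y[5] = -1*-3 = 3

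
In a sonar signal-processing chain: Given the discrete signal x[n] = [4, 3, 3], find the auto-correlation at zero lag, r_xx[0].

The auto-correlation at zero lag r_xx[0] equals the signal energy.
r_xx[0] = sum of x[n]^2 = 4^2 + 3^2 + 3^2
= 16 + 9 + 9 = 34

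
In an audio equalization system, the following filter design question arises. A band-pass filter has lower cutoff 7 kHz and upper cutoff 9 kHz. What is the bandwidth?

Bandwidth = f_high - f_low
= 9 kHz - 7 kHz = 2 kHz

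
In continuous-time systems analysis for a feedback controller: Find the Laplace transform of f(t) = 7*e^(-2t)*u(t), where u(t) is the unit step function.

Standard Laplace transform pair:
e^(-at)*u(t) <-> 1/(s+a)
With a = 2: L{7*e^(-2t)*u(t)} = 7/(s+2), ROC: Re(s) > -2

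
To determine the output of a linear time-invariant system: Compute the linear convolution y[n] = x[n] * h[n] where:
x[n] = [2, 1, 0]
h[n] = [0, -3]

y[n] = sum_k x[k]*h[n-k]. Output length = len(x) + len(h) - 1 = 3 + 2 - 1 = 4.
y[0] = 2*0 = 0
y[1] = 1*0 + 2*-3 = -6
y[2] = 0*0 + 1*-3 = -3
y[3] = 0*-3 = 0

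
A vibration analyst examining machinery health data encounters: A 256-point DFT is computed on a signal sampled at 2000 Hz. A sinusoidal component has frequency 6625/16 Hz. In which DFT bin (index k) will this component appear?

DFT frequency resolution = f_s/N = 2000/256 = 125/16 Hz
Bin index k = f_signal / resolution = 6625/16 / 125/16 = 53
The signal frequency 6625/16 Hz falls in DFT bin k = 53.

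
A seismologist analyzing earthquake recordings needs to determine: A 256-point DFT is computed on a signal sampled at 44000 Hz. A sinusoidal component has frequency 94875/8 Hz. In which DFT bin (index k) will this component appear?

DFT frequency resolution = f_s/N = 44000/256 = 1375/8 Hz
Bin index k = f_signal / resolution = 94875/8 / 1375/8 = 69
The signal frequency 94875/8 Hz falls in DFT bin k = 69.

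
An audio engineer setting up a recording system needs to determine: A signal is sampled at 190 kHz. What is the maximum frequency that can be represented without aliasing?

The maximum frequency that can be represented without aliasing
is the Nyquist frequency: f_max = f_s / 2 = 190 kHz / 2 = 95 kHz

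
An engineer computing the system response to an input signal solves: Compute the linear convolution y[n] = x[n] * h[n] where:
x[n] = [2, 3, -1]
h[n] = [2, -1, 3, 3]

y[n] = sum_k x[k]*h[n-k]. Output length = len(x) + len(h) - 1 = 3 + 4 - 1 = 6.
y[0] = 2*2 = 4
y[1] = 3*2 + 2*-1 = 4
y[2] = -1*2 + 3*-1 + 2*3 = 1
y[3] = -1*-1 + 3*3 + 2*3 = 16
y[4] = -1*3 + 3*3 = 6
y[5] = -1*3 = -3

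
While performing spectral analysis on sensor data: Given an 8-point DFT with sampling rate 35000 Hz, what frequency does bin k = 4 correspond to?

The frequency of DFT bin k is: f_k = k * f_s / N
f_4 = 4 * 35000 / 8 = 17500 Hz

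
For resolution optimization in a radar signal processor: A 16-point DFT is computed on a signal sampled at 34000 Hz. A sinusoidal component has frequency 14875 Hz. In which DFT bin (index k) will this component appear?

DFT frequency resolution = f_s/N = 34000/16 = 2125 Hz
Bin index k = f_signal / resolution = 14875 / 2125 = 7
The signal frequency 14875 Hz falls in DFT bin k = 7.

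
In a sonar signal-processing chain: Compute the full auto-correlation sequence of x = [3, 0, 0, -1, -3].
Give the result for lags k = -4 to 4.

r_xx[k] = sum_m x[m]*x[m+k], indexed from 0, for k = -4 to 4:
  r_xx[-4] = x[4]*x[0] = -9
  r_xx[-3] = x[3]*x[0] + x[4]*x[1] = -3
  r_xx[-2] = x[2]*x[0] + x[3]*x[1] + x[4]*x[2] = 0
  r_xx[-1] = x[1]*x[0] + x[2]*x[1] + x[3]*x[2] + x[4]*x[3] = 3
  r_xx[0] = x[0]*x[0] + x[1]*x[1] + x[2]*x[2] + x[3]*x[3] + x[4]*x[4] = 19
  r_xx[1] = x[0]*x[1] + x[1]*x[2] + x[2]*x[3] + x[3]*x[4] = 3
  r_xx[2] = x[0]*x[2] + x[1]*x[3] + x[2]*x[4] = 0
  r_xx[3] = x[0]*x[3] + x[1]*x[4] = -3
  r_xx[4] = x[0]*x[4] = -9
r_xx = [-9, -3, 0, 3, 19, 3, 0, -3, -9]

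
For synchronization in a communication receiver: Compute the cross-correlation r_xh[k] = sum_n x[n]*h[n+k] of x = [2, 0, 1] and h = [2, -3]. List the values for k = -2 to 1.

Both sequences indexed from 0 and zero outside their support.
Lags with overlap: k = -2 to 1.
  r_xh[-2] = x[2]*h[0] = 2
  r_xh[-1] = x[1]*h[0] + x[2]*h[1] = -3
  r_xh[0] = x[0]*h[0] + x[1]*h[1] = 4
  r_xh[1] = x[0]*h[1] = -6
r_xh = [2, -3, 4, -6] (for k = -2, ..., 1)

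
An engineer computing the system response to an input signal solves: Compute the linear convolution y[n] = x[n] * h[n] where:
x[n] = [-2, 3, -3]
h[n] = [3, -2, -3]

y[n] = sum_k x[k]*h[n-k]. Output length = len(x) + len(h) - 1 = 3 + 3 - 1 = 5.
y[0] = -2*3 = -6
y[1] = 3*3 + -2*-2 = 13
y[2] = -3*3 + 3*-2 + -2*-3 = -9
y[3] = -3*-2 + 3*-3 = -3
y[4] = -3*-3 = 9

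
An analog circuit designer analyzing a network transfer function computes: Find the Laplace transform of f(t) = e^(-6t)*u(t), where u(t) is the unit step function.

Standard Laplace transform pair:
e^(-at)*u(t) <-> 1/(s+a)
With a = 6: L{e^(-6t)*u(t)} = 1/(s+6), ROC: Re(s) > -6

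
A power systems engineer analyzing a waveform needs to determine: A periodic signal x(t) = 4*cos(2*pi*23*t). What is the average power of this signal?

Average power of A*cos(wt) is A^2/2.
P = 4^2 / 2 = 16/2 = 8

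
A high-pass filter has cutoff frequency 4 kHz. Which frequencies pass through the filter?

A high-pass filter passes all frequencies above the cutoff frequency 4 kHz and attenuates lower frequencies.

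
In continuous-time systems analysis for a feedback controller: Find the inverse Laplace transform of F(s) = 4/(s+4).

Standard pair: k/(s+a) <-> k*e^(-at)*u(t)
With k=4, a=4: f(t) = 4*e^(-4t)*u(t)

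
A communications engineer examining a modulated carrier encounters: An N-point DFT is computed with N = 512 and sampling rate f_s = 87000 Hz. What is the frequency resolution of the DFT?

DFT frequency resolution = f_s / N
= 87000 / 512 = 10875/64 Hz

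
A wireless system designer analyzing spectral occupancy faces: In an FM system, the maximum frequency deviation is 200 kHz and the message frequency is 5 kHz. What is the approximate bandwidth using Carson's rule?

Carson's rule: BW = 2*(delta_f + f_m)
= 2*(200 + 5) kHz = 410 kHz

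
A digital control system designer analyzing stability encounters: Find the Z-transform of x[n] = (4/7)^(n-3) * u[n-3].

Time-shifting property: if X(z) = Z{x[n]}, then Z{x[n-d]} = z^(-d) * X(z)
X(z) = z/(z - 4/7) for x[n] = (4/7)^n * u[n]
Z{x[n-3]} = z^(-3) * z/(z - 4/7) = z^(-2)/(z - 4/7)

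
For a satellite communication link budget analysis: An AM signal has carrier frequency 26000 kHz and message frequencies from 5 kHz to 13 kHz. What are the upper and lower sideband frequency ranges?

Upper sideband (USB) = fc + [fm_low, fm_high] = 26000 + [5, 13] = [26005, 26013] kHz
Lower sideband (LSB) = fc - [fm_high, fm_low] = 26000 - [13, 5] = [25987, 25995] kHz
Total occupied spectrum: 25987 kHz to 26013 kHz (plus carrier at 26000 kHz)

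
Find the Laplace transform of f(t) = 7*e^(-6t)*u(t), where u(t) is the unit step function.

Standard Laplace transform pair:
e^(-at)*u(t) <-> 1/(s+a)
With a = 6: L{7*e^(-6t)*u(t)} = 7/(s+6), ROC: Re(s) > -6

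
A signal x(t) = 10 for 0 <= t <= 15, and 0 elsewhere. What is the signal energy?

Energy = integral of |x(t)|^2 dt over the signal duration
= 10^2 * 15 = 100 * 15 = 1500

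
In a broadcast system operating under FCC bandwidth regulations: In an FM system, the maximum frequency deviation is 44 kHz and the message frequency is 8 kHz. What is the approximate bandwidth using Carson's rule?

Carson's rule: BW = 2*(delta_f + f_m)
= 2*(44 + 8) kHz = 104 kHz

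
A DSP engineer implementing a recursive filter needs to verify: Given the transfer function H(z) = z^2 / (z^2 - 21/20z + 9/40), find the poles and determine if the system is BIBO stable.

Poles are roots of the denominator: z^2 - 21/20z + 9/40 = 0.
Quadratic formula: z = [-(-21/20) +/- sqrt((-21/20)^2 - 4*(9/40))] / 2
Discriminant = 441/400 - 9/10 = 81/400; sqrt = 9/20.
z = (21/20 +/- 9/20) / 2 => z = 3/4 or z = 3/10.
|p1| = 3/10, |p2| = 3/4.
For BIBO stability, all poles must lie inside the unit circle (|p| < 1).
System is STABLE since both |p| < 1.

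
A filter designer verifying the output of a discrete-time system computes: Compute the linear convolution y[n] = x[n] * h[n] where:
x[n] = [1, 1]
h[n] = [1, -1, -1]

y[n] = sum_k x[k]*h[n-k]. Output length = len(x) + len(h) - 1 = 2 + 3 - 1 = 4.
y[0] = 1*1 = 1
y[1] = 1*1 + 1*-1 = 0
y[2] = 1*-1 + 1*-1 = -2
y[3] = 1*-1 = -1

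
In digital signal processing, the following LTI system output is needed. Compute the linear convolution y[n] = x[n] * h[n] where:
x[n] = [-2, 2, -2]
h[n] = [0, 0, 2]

y[n] = sum_k x[k]*h[n-k]. Output length = len(x) + len(h) - 1 = 3 + 3 - 1 = 5.
y[0] = -2*0 = 0
y[1] = 2*0 + -2*0 = 0
y[2] = -2*0 + 2*0 + -2*2 = -4
y[3] = -2*0 + 2*2 = 4
y[4] = -2*2 = -4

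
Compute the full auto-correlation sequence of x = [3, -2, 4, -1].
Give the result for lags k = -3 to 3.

r_xx[k] = sum_m x[m]*x[m+k], indexed from 0, for k = -3 to 3:
  r_xx[-3] = x[3]*x[0] = -3
  r_xx[-2] = x[2]*x[0] + x[3]*x[1] = 14
  r_xx[-1] = x[1]*x[0] + x[2]*x[1] + x[3]*x[2] = -18
  r_xx[0] = x[0]*x[0] + x[1]*x[1] + x[2]*x[2] + x[3]*x[3] = 30
  r_xx[1] = x[0]*x[1] + x[1]*x[2] + x[2]*x[3] = -18
  r_xx[2] = x[0]*x[2] + x[1]*x[3] = 14
  r_xx[3] = x[0]*x[3] = -3
r_xx = [-3, 14, -18, 30, -18, 14, -3]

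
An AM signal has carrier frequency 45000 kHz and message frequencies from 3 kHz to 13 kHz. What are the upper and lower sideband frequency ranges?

Upper sideband (USB) = fc + [fm_low, fm_high] = 45000 + [3, 13] = [45003, 45013] kHz
Lower sideband (LSB) = fc - [fm_high, fm_low] = 45000 - [13, 3] = [44987, 44997] kHz
Total occupied spectrum: 44987 kHz to 45013 kHz (plus carrier at 45000 kHz)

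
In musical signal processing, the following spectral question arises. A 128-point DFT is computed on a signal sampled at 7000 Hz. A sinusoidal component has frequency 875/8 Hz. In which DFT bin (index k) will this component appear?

DFT frequency resolution = f_s/N = 7000/128 = 875/16 Hz
Bin index k = f_signal / resolution = 875/8 / 875/16 = 2
The signal frequency 875/8 Hz falls in DFT bin k = 2.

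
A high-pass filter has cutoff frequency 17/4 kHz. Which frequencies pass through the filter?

A high-pass filter passes all frequencies above the cutoff frequency 17/4 kHz and attenuates lower frequencies.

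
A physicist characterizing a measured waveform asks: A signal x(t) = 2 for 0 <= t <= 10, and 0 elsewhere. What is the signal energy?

Energy = integral of |x(t)|^2 dt over the signal duration
= 2^2 * 10 = 4 * 10 = 40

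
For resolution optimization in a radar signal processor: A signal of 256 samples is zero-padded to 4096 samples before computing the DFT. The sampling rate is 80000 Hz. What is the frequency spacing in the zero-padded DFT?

Original DFT: N = 256, resolution = f_s/N = 80000/256 = 625/2 Hz
Zero-padded DFT: N = 4096, resolution = f_s/N = 80000/4096 = 625/32 Hz
Zero-padding interpolates the spectrum (finer frequency grid)
but does NOT improve the true spectral resolution (ability to resolve close frequencies).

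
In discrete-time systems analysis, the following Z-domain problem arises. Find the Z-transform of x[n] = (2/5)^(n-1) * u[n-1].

Time-shifting property: if X(z) = Z{x[n]}, then Z{x[n-d]} = z^(-d) * X(z)
X(z) = z/(z - 2/5) for x[n] = (2/5)^n * u[n]
Z{x[n-1]} = z^(-1) * z/(z - 2/5) = 1/(z - 2/5)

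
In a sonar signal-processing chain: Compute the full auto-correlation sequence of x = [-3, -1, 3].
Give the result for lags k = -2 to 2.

r_xx[k] = sum_m x[m]*x[m+k], indexed from 0, for k = -2 to 2:
  r_xx[-2] = x[2]*x[0] = -9
  r_xx[-1] = x[1]*x[0] + x[2]*x[1] = 0
  r_xx[0] = x[0]*x[0] + x[1]*x[1] + x[2]*x[2] = 19
  r_xx[1] = x[0]*x[1] + x[1]*x[2] = 0
  r_xx[2] = x[0]*x[2] = -9
r_xx = [-9, 0, 19, 0, -9]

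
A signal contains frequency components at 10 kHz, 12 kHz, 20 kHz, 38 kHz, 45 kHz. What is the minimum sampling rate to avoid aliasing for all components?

The highest frequency component is f_max = 45 kHz.
Nyquist rate = 2 * f_max = 2 * 45 kHz = 90 kHz.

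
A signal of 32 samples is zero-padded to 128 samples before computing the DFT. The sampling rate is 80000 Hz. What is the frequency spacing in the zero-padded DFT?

Original DFT: N = 32, resolution = f_s/N = 80000/32 = 2500 Hz
Zero-padded DFT: N = 128, resolution = f_s/N = 80000/128 = 625 Hz
Zero-padding interpolates the spectrum (finer frequency grid)
but does NOT improve the true spectral resolution (ability to resolve close frequencies).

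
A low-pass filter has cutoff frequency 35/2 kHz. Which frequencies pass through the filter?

A low-pass filter passes all frequencies below the cutoff frequency 35/2 kHz and attenuates higher frequencies.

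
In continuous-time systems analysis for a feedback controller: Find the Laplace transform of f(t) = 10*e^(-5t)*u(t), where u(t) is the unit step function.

Standard Laplace transform pair:
e^(-at)*u(t) <-> 1/(s+a)
With a = 5: L{10*e^(-5t)*u(t)} = 10/(s+5), ROC: Re(s) > -5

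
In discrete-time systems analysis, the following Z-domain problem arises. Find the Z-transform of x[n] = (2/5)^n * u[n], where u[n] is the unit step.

The Z-transform of a^n * u[n] is z/(z-a) for |z| > |a|.
Here a = 2/5, so X(z) = z/(z - (2/5)) = 5z/(5z - 2)
ROC: |z| > 2/5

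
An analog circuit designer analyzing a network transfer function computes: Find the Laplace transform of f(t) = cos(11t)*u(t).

Standard pair: cos(wt)*u(t) <-> s/(s^2+w^2)
With w = 11: L{cos(11t)*u(t)} = s/(s^2+121)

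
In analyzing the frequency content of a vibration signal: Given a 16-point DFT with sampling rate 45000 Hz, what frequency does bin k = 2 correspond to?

The frequency of DFT bin k is: f_k = k * f_s / N
f_2 = 2 * 45000 / 16 = 5625 Hz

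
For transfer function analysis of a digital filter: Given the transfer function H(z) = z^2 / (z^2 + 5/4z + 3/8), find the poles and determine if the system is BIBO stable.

Poles are roots of the denominator: z^2 + 5/4z + 3/8 = 0.
Quadratic formula: z = [-(5/4) +/- sqrt((5/4)^2 - 4*(3/8))] / 2
Discriminant = 25/16 - 3/2 = 1/16; sqrt = 1/4.
z = (-5/4 +/- 1/4) / 2 => z = -1/2 or z = -3/4.
|p1| = 1/2, |p2| = 3/4.
For BIBO stability, all poles must lie inside the unit circle (|p| < 1).
System is STABLE since both |p| < 1.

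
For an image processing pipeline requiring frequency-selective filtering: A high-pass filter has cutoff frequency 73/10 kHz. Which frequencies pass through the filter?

A high-pass filter passes all frequencies above the cutoff frequency 73/10 kHz and attenuates lower frequencies.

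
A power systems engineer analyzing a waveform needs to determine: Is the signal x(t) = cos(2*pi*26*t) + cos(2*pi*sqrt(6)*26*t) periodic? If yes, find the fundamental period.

f1 = 26 Hz, f2 = 26*sqrt(6) Hz
Ratio f2/f1 = sqrt(6), which is irrational.
Since the frequency ratio is irrational, no common period exists.
The signal is not periodic.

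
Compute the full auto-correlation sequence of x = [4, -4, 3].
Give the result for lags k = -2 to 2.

r_xx[k] = sum_m x[m]*x[m+k], indexed from 0, for k = -2 to 2:
  r_xx[-2] = x[2]*x[0] = 12
  r_xx[-1] = x[1]*x[0] + x[2]*x[1] = -28
  r_xx[0] = x[0]*x[0] + x[1]*x[1] + x[2]*x[2] = 41
  r_xx[1] = x[0]*x[1] + x[1]*x[2] = -28
  r_xx[2] = x[0]*x[2] = 12
r_xx = [12, -28, 41, -28, 12]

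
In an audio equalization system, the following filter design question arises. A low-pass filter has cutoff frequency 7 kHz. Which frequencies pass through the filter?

A low-pass filter passes all frequencies below the cutoff frequency 7 kHz and attenuates higher frequencies.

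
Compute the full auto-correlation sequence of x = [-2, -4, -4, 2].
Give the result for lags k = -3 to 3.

r_xx[k] = sum_m x[m]*x[m+k], indexed from 0, for k = -3 to 3:
  r_xx[-3] = x[3]*x[0] = -4
  r_xx[-2] = x[2]*x[0] + x[3]*x[1] = 0
  r_xx[-1] = x[1]*x[0] + x[2]*x[1] + x[3]*x[2] = 16
  r_xx[0] = x[0]*x[0] + x[1]*x[1] + x[2]*x[2] + x[3]*x[3] = 40
  r_xx[1] = x[0]*x[1] + x[1]*x[2] + x[2]*x[3] = 16
  r_xx[2] = x[0]*x[2] + x[1]*x[3] = 0
  r_xx[3] = x[0]*x[3] = -4
r_xx = [-4, 0, 16, 40, 16, 0, -4]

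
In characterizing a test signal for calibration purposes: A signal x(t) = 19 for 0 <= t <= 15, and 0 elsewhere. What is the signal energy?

Energy = integral of |x(t)|^2 dt over the signal duration
= 19^2 * 15 = 361 * 15 = 5415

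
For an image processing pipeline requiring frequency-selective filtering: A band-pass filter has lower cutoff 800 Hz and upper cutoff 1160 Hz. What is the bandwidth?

Bandwidth = f_high - f_low
= 1160 Hz - 800 Hz = 360 Hz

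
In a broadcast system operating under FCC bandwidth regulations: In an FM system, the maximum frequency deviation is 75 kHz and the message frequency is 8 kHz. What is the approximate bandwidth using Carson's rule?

Carson's rule: BW = 2*(delta_f + f_m)
= 2*(75 + 8) kHz = 166 kHz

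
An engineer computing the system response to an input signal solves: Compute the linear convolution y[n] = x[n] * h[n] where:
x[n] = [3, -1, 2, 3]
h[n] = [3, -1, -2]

y[n] = sum_k x[k]*h[n-k]. Output length = len(x) + len(h) - 1 = 4 + 3 - 1 = 6.
y[0] = 3*3 = 9
y[1] = -1*3 + 3*-1 = -6
y[2] = 2*3 + -1*-1 + 3*-2 = 1
y[3] = 3*3 + 2*-1 + -1*-2 = 9
y[4] = 3*-1 + 2*-2 = -7
y[5] = 3*-2 = -6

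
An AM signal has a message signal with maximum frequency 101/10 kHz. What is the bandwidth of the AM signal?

In AM (double-sideband), the bandwidth is twice the message frequency.
BW = 2 * f_m = 2 * 101/10 kHz = 101/5 kHz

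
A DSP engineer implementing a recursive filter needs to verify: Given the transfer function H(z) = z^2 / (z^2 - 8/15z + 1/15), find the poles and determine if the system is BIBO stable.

Poles are roots of the denominator: z^2 - 8/15z + 1/15 = 0.
Quadratic formula: z = [-(-8/15) +/- sqrt((-8/15)^2 - 4*(1/15))] / 2
Discriminant = 64/225 - 4/15 = 4/225; sqrt = 2/15.
z = (8/15 +/- 2/15) / 2 => z = 1/3 or z = 1/5.
|p1| = 1/5, |p2| = 1/3.
For BIBO stability, all poles must lie inside the unit circle (|p| < 1).
System is STABLE since both |p| < 1.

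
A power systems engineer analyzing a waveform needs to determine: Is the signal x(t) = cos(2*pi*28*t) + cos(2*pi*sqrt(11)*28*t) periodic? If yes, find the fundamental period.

f1 = 28 Hz, f2 = 28*sqrt(11) Hz
Ratio f2/f1 = sqrt(11), which is irrational.
Since the frequency ratio is irrational, no common period exists.
The signal is not periodic.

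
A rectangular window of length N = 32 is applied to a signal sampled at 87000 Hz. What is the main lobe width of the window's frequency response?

For a rectangular window of length N,
the main lobe width in frequency is 2*f_s/N.
= 2*87000/32 = 10875/2 Hz
This determines the minimum frequency separation for resolving two sinusoids.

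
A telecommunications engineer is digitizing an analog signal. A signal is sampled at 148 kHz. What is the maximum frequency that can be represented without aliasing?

The maximum frequency that can be represented without aliasing
is the Nyquist frequency: f_max = f_s / 2 = 148 kHz / 2 = 74 kHz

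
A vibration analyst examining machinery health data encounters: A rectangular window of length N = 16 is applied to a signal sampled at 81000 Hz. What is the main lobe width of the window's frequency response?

For a rectangular window of length N,
the main lobe width in frequency is 2*f_s/N.
= 2*81000/16 = 10125 Hz
This determines the minimum frequency separation for resolving two sinusoids.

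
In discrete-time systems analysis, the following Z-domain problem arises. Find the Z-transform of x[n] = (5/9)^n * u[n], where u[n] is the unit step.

The Z-transform of a^n * u[n] is z/(z-a) for |z| > |a|.
Here a = 5/9, so X(z) = z/(z - (5/9)) = 9z/(9z - 5)
ROC: |z| > 5/9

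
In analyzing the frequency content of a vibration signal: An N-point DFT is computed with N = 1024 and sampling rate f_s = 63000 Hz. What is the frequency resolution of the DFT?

DFT frequency resolution = f_s / N
= 63000 / 1024 = 7875/128 Hz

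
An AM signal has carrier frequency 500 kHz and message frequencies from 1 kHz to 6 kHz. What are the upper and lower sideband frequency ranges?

Upper sideband (USB) = fc + [fm_low, fm_high] = 500 + [1, 6] = [501, 506] kHz
Lower sideband (LSB) = fc - [fm_high, fm_low] = 500 - [6, 1] = [494, 499] kHz
Total occupied spectrum: 494 kHz to 506 kHz (plus carrier at 500 kHz)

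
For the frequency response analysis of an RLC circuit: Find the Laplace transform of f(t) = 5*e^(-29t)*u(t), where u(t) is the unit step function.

Standard Laplace transform pair:
e^(-at)*u(t) <-> 1/(s+a)
With a = 29: L{5*e^(-29t)*u(t)} = 5/(s+29), ROC: Re(s) > -29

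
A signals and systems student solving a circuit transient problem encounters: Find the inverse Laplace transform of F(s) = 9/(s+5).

Standard pair: k/(s+a) <-> k*e^(-at)*u(t)
With k=9, a=5: f(t) = 9*e^(-5t)*u(t)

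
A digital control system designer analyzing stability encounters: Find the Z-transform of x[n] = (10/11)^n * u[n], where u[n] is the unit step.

The Z-transform of a^n * u[n] is z/(z-a) for |z| > |a|.
Here a = 10/11, so X(z) = z/(z - (10/11)) = 11z/(11z - 10)
ROC: |z| > 10/11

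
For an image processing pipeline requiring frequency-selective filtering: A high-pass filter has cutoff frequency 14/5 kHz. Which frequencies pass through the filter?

A high-pass filter passes all frequencies above the cutoff frequency 14/5 kHz and attenuates lower frequencies.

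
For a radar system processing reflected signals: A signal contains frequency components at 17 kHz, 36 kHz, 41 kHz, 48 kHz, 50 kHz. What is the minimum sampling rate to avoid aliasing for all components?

The highest frequency component is f_max = 50 kHz.
Nyquist rate = 2 * f_max = 2 * 50 kHz = 100 kHz.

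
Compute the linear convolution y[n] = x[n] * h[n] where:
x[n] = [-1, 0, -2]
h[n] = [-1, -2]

y[n] = sum_k x[k]*h[n-k]. Output length = len(x) + len(h) - 1 = 3 + 2 - 1 = 4.
y[0] = -1*-1 = 1
y[1] = 0*-1 + -1*-2 = 2
y[2] = -2*-1 + 0*-2 = 2
y[3] = -2*-2 = 4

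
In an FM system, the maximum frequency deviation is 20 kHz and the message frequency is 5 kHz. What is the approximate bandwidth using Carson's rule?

Carson's rule: BW = 2*(delta_f + f_m)
= 2*(20 + 5) kHz = 50 kHz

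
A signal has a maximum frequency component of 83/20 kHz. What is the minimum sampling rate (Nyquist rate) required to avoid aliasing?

By the Nyquist-Shannon sampling theorem,
the minimum sampling rate (Nyquist rate) must be at least 2 * f_max.
Nyquist rate = 2 * 83/20 kHz = 83/10 kHz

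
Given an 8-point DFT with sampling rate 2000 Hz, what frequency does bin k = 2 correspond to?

The frequency of DFT bin k is: f_k = k * f_s / N
f_2 = 2 * 2000 / 8 = 500 Hz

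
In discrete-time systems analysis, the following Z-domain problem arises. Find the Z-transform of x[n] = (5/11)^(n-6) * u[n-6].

Time-shifting property: if X(z) = Z{x[n]}, then Z{x[n-d]} = z^(-d) * X(z)
X(z) = z/(z - 5/11) for x[n] = (5/11)^n * u[n]
Z{x[n-6]} = z^(-6) * z/(z - 5/11) = z^(-5)/(z - 5/11)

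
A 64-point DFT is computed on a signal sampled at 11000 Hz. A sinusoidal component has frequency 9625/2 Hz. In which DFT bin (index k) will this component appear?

DFT frequency resolution = f_s/N = 11000/64 = 1375/8 Hz
Bin index k = f_signal / resolution = 9625/2 / 1375/8 = 28
The signal frequency 9625/2 Hz falls in DFT bin k = 28.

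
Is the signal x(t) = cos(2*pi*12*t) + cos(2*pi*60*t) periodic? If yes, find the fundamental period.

f1 = 12 Hz, f2 = 60 Hz
Period T1 = 1/12, T2 = 1/60
Ratio T1/T2 = 60/12, which is rational.
The signal is periodic with fundamental period T = 1/GCD(12,60) = 1/12 s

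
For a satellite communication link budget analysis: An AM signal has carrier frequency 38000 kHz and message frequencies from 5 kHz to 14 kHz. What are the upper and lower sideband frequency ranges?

Upper sideband (USB) = fc + [fm_low, fm_high] = 38000 + [5, 14] = [38005, 38014] kHz
Lower sideband (LSB) = fc - [fm_high, fm_low] = 38000 - [14, 5] = [37986, 37995] kHz
Total occupied spectrum: 37986 kHz to 38014 kHz (plus carrier at 38000 kHz)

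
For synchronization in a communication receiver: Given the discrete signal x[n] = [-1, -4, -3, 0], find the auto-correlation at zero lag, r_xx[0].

The auto-correlation at zero lag r_xx[0] equals the signal energy.
r_xx[0] = sum of x[n]^2 = (-1)^2 + (-4)^2 + (-3)^2 + 0^2
= 1 + 16 + 9 + 0 = 26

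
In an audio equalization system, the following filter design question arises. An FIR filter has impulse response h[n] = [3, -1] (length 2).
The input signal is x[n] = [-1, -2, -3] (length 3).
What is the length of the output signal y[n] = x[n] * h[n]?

For linear convolution, the output length is:
len(y) = len(x) + len(h) - 1 = 3 + 2 - 1 = 4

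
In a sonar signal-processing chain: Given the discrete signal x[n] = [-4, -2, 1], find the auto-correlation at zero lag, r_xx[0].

The auto-correlation at zero lag r_xx[0] equals the signal energy.
r_xx[0] = sum of x[n]^2 = (-4)^2 + (-2)^2 + 1^2
= 16 + 4 + 1 = 21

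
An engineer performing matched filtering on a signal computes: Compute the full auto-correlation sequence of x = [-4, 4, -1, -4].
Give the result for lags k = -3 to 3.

r_xx[k] = sum_m x[m]*x[m+k], indexed from 0, for k = -3 to 3:
  r_xx[-3] = x[3]*x[0] = 16
  r_xx[-2] = x[2]*x[0] + x[3]*x[1] = -12
  r_xx[-1] = x[1]*x[0] + x[2]*x[1] + x[3]*x[2] = -16
  r_xx[0] = x[0]*x[0] + x[1]*x[1] + x[2]*x[2] + x[3]*x[3] = 49
  r_xx[1] = x[0]*x[1] + x[1]*x[2] + x[2]*x[3] = -16
  r_xx[2] = x[0]*x[2] + x[1]*x[3] = -12
  r_xx[3] = x[0]*x[3] = 16
r_xx = [16, -12, -16, 49, -16, -12, 16]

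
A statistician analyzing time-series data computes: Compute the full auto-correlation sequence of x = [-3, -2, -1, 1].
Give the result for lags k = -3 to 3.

r_xx[k] = sum_m x[m]*x[m+k], indexed from 0, for k = -3 to 3:
  r_xx[-3] = x[3]*x[0] = -3
  r_xx[-2] = x[2]*x[0] + x[3]*x[1] = 1
  r_xx[-1] = x[1]*x[0] + x[2]*x[1] + x[3]*x[2] = 7
  r_xx[0] = x[0]*x[0] + x[1]*x[1] + x[2]*x[2] + x[3]*x[3] = 15
  r_xx[1] = x[0]*x[1] + x[1]*x[2] + x[2]*x[3] = 7
  r_xx[2] = x[0]*x[2] + x[1]*x[3] = 1
  r_xx[3] = x[0]*x[3] = -3
r_xx = [-3, 1, 7, 15, 7, 1, -3]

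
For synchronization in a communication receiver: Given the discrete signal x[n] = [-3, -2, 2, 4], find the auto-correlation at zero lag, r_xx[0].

The auto-correlation at zero lag r_xx[0] equals the signal energy.
r_xx[0] = sum of x[n]^2 = (-3)^2 + (-2)^2 + 2^2 + 4^2
= 9 + 4 + 4 + 16 = 33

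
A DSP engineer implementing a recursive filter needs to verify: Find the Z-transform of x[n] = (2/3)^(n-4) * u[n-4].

Time-shifting property: if X(z) = Z{x[n]}, then Z{x[n-d]} = z^(-d) * X(z)
X(z) = z/(z - 2/3) for x[n] = (2/3)^n * u[n]
Z{x[n-4]} = z^(-4) * z/(z - 2/3) = z^(-3)/(z - 2/3)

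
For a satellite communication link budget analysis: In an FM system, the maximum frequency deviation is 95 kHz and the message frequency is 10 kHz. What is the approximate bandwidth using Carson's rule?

Carson's rule: BW = 2*(delta_f + f_m)
= 2*(95 + 10) kHz = 210 kHz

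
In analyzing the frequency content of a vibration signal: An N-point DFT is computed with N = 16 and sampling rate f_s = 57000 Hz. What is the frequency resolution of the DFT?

DFT frequency resolution = f_s / N
= 57000 / 16 = 7125/2 Hz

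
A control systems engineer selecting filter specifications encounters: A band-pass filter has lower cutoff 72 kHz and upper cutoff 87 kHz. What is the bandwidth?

Bandwidth = f_high - f_low
= 87 kHz - 72 kHz = 15 kHz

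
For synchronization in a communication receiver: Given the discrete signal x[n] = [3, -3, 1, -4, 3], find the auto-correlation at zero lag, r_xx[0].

The auto-correlation at zero lag r_xx[0] equals the signal energy.
r_xx[0] = sum of x[n]^2 = 3^2 + (-3)^2 + 1^2 + (-4)^2 + 3^2
= 9 + 9 + 1 + 16 + 9 = 44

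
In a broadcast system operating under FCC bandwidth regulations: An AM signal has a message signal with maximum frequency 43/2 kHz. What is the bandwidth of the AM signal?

In AM (double-sideband), the bandwidth is twice the message frequency.
BW = 2 * f_m = 2 * 43/2 kHz = 43 kHz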